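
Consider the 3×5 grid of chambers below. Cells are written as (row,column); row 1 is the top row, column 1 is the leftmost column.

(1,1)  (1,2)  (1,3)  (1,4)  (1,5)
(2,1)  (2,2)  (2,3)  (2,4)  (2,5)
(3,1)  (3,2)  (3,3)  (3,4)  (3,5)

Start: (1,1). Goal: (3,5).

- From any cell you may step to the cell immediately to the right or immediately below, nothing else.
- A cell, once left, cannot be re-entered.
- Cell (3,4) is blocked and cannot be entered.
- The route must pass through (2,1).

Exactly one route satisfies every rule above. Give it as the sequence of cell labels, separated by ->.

(1,1) -> (2,1) -> (2,2) -> (2,3) -> (2,4) -> (2,5) -> (3,5)

Moves only go right or down, so the column and row indices never decrease.
Route from (1,1): down to (2,1), 4× right (reaching (2,5)), down to (3,5) — 6 moves in all.
Check: all required cells visited.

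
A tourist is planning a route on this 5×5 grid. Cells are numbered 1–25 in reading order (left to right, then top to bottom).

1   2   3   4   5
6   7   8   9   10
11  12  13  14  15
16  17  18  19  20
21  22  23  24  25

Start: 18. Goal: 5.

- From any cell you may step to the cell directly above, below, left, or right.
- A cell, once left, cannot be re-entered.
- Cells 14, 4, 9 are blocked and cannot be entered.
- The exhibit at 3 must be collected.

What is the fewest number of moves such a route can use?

15

Any route passes through 3 somewhere between 18 and 5. Summing Manhattan distances along the two legs (18 → 3 → 5) gives a lower bound of 3 + 2 = 5 moves.
That bound ignores the blocked cells. Measuring each leg by the fewest moves that actually steer around them (18→3: 3; 3→5: 8) raises the lower bound to 11.
The shortest route satisfying every rule uses 15 moves: 18 → 13 → 8 → 3 → 2 → 7 → 12 → 17 → 22 → 23 → 24 → 19 → 20 → 15 → 10 → 5.
The bound of 11 isn't tight here; checking systematically, no route of length 11 through 14 satisfies every constraint (on a 4-connected grid the length of any start-to-goal walk has the same parity as the Manhattan bound, so only lengths 11, 13, 15, … need checking), so 15 is the minimum.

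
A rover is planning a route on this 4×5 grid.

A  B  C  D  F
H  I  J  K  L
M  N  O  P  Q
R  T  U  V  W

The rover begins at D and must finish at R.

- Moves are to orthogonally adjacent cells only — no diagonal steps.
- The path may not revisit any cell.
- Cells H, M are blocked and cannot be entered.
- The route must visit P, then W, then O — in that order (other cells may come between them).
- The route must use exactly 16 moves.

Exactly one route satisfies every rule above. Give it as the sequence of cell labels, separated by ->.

D -> F -> L -> K -> P -> Q -> W -> V -> U -> O -> J -> C -> B -> I -> N -> T -> R

The waypoints must appear in the order P, W, O, with no cell reused.
Route from D: right 1 to F, down 1 to L, left 1 to K, down 1 to P, right 1 to Q, down 1 to W, left 2 to U, up 3 to C, left 1 to B, down 3 to T, left 1 to R — 16 moves in all.
Check: order respected (P at step 4, W at step 6, O at step 9); 16 moves as required.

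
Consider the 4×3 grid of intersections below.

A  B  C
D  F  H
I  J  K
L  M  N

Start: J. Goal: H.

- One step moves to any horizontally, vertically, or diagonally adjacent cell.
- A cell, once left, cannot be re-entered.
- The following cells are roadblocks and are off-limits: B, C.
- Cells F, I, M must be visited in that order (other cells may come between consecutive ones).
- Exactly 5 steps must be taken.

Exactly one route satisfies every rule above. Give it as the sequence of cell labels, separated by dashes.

The waypoints must appear in the order F, I, M, with no cell reused.
Route from J: up to F, down-left to I, down-right to M, up-right to K, up to H — 5 moves in all.
Check: order respected (F at step 1, I at step 2, M at step 3); 5 moves as required.

J - F - I - M - K - H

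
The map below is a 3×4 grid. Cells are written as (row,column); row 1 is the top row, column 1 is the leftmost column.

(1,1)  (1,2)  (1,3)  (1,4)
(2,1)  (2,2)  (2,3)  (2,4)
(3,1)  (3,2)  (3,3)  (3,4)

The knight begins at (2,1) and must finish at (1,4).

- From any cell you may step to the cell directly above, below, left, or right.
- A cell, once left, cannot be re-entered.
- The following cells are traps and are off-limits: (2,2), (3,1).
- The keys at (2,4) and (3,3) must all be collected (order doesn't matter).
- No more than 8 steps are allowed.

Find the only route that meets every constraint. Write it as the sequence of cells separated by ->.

(2,1) -> (1,1) -> (1,2) -> (1,3) -> (2,3) -> (3,3) -> (3,4) -> (2,4) -> (1,4)

Any route must reach (2,4) and (3,3) and still end at (1,4) within 8 moves, so the order of the required stops is forced.
Route from (2,1): up to (1,1), 2× right (reaching (1,3)), 2× down (reaching (3,3)), right to (3,4), 2× up (reaching (1,4)) — 8 moves in all.
Check: all required cells visited; 8 ≤ 8 moves.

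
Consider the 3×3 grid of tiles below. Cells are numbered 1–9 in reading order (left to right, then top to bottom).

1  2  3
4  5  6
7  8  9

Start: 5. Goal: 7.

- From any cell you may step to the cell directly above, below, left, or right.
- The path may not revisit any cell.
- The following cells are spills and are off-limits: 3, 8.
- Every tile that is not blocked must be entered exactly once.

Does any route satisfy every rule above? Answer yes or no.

no

Cell 9 has only one open neighbour but is neither the start nor the goal, so a Hamiltonian route would have to both enter and leave it through the same neighbour — impossible without revisiting.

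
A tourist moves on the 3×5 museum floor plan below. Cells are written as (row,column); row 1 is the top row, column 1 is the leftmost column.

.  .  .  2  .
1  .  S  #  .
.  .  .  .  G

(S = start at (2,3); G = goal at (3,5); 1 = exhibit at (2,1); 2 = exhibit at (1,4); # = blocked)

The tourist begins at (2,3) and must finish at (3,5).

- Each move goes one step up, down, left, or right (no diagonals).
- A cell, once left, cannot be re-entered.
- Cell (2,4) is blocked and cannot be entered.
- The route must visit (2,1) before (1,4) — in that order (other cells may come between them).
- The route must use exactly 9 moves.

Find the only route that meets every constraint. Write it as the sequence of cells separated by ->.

(2,3) -> (2,2) -> (2,1) -> (1,1) -> (1,2) -> (1,3) -> (1,4) -> (1,5) -> (2,5) -> (3,5)

The waypoints must appear in the order (2,1), (1,4), with no cell reused.
Route from (2,3): left 2 to (2,1), up 1 to (1,1), right 4 to (1,5), down 2 to (3,5) — 9 moves in all.
Check: order respected (1 at step 2, 2 at step 6); 9 moves as required.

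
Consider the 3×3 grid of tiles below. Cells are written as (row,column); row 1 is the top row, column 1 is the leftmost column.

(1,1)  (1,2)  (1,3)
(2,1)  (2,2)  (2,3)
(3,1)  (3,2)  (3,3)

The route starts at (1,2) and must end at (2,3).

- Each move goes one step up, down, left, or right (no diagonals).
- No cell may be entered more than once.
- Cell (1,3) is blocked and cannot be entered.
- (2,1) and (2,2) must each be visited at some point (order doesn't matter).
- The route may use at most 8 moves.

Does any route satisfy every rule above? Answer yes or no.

yes

One route that works: (1,2) → (1,1) → (2,1) → (2,2) → (2,3).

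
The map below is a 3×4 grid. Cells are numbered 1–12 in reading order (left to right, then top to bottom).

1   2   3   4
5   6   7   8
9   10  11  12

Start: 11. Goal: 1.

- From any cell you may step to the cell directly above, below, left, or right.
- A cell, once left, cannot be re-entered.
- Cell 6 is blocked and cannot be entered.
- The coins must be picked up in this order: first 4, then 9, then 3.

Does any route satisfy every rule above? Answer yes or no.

no

Even ignoring the required order, no revisit-free route from 11 to 1 manages to pass through all of 4, 9, and 3: branching out from 11, every path either misses one of them or, having collected them, can no longer reach 1 without re-entering a cell.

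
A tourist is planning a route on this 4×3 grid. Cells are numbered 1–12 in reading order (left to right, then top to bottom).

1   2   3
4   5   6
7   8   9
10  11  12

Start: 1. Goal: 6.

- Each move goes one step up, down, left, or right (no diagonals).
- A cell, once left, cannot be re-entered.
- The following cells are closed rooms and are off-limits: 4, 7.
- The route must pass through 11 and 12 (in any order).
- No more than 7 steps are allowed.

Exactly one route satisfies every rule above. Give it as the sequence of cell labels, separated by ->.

The budget equals the shortest possible length, so every move has to be on a shortest route through the required cells.
Route from 1: right to 2, 3× down (reaching 11), right to 12, 2× up (reaching 6) — 7 moves in all.
Check: all required cells visited; 7 ≤ 7 moves.

1 -> 2 -> 5 -> 8 -> 11 -> 12 -> 9 -> 6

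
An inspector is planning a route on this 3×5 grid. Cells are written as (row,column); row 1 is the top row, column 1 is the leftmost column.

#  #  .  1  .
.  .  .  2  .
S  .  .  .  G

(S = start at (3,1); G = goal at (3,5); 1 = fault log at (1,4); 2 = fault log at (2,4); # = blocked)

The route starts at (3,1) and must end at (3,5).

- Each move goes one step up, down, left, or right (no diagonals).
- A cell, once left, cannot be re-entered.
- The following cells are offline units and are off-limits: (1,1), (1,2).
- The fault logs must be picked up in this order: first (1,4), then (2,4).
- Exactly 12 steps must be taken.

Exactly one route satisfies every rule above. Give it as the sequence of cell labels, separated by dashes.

(3,1) - (2,1) - (2,2) - (3,2) - (3,3) - (2,3) - (1,3) - (1,4) - (1,5) - (2,5) - (2,4) - (3,4) - (3,5)

The waypoints must appear in the order (1,4), (2,4), with no cell reused.
Route from (3,1): up to (2,1), right to (2,2), down to (3,2), right to (3,3), 2× up (reaching (1,3)), 2× right (reaching (1,5)), down to (2,5), left to (2,4), down to (3,4), right to (3,5) — 12 moves in all.
Check: order respected (1 at step 7, 2 at step 10); 12 moves as required.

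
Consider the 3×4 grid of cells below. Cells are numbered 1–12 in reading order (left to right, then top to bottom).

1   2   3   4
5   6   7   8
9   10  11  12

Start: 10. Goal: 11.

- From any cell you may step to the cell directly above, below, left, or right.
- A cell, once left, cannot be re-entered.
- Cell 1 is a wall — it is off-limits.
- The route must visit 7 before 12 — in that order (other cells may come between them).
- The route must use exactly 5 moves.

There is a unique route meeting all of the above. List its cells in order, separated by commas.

The waypoints must appear in the order 7, 12, with no cell reused.
Route from 10: up 1 to 6, right 2 to 8, down 1 to 12, left 1 to 11 — 5 moves in all.
Check: order respected (7 at step 2, 12 at step 4); 5 moves as required.

10, 6, 7, 8, 12, 11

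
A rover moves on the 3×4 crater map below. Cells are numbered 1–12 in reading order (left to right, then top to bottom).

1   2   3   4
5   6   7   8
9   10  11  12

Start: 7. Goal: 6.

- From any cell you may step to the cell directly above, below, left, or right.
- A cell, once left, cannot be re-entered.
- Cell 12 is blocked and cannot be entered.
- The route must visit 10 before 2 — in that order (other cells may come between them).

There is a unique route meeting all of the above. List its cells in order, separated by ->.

7 -> 11 -> 10 -> 9 -> 5 -> 1 -> 2 -> 6

The waypoints must appear in the order 10, 2, with no cell reused.
Route from 7: down to 11, 2× left (reaching 9), 2× up (reaching 1), right to 2, down to 6 — 7 moves in all.
Check: order respected (10 at step 2, 2 at step 6).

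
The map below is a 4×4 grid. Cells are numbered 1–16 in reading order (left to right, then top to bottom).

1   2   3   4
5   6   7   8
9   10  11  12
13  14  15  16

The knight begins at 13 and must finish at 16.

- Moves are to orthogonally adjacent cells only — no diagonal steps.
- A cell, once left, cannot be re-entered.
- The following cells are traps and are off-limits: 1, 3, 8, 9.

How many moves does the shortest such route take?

3

The Manhattan distance from 13 to 16 is |4−4| + |1−4| = 3, so at least 3 moves are needed.
A route of 3 moves achieves this: 13 → 14 → 15 → 16.
Since 3 matches the lower bound, it is optimal.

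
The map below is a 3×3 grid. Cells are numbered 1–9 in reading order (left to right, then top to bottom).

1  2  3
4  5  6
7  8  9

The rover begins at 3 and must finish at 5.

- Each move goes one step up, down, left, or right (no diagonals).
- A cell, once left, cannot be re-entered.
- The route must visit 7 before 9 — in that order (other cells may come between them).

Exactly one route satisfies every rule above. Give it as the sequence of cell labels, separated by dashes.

3 - 2 - 1 - 4 - 7 - 8 - 9 - 6 - 5

The waypoints must appear in the order 7, 9, with no cell reused.
Route from 3: left 2 to 1, down 2 to 7, right 2 to 9, up 1 to 6, left 1 to 5 — 8 moves in all.
Check: order respected (7 at step 4, 9 at step 6).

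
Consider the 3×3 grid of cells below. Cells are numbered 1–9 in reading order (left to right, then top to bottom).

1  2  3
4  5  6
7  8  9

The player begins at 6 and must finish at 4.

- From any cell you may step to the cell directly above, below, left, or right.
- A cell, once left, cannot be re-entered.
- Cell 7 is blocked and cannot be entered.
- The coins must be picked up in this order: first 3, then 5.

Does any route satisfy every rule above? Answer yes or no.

One route that works: 6 → 3 → 2 → 5 → 4.

yes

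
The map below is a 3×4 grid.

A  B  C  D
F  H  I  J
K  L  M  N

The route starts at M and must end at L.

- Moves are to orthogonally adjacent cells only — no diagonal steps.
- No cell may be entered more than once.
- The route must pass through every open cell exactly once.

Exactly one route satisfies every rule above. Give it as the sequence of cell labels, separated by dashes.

M - N - J - D - C - I - H - B - A - F - K - L

Need to visit all 12 open cells exactly once, starting at M and ending at L.
Cell N has only two open neighbours (J and M), so the path must pass straight through it: one of those is the cell it's entered from and the other is where it exits.
Route from M: right 1 to N, up 2 to D, left 1 to C, down 1 to I, left 1 to H, up 1 to B, left 1 to A, down 2 to K, right 1 to L — 11 moves in all.
Check: all 12 open cells covered.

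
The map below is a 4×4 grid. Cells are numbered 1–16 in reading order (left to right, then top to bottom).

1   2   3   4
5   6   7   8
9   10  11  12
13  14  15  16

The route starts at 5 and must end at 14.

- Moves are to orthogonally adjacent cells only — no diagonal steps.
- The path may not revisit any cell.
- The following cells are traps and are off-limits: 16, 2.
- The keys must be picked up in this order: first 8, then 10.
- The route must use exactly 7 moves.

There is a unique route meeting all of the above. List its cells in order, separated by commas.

The waypoints must appear in the order 8, 10, with no cell reused.
Route from 5: right 3 to 8, down 1 to 12, left 2 to 10, down 1 to 14 — 7 moves in all.
Check: order respected (8 at step 3, 10 at step 6); 7 moves as required.

5, 6, 7, 8, 12, 11, 10, 14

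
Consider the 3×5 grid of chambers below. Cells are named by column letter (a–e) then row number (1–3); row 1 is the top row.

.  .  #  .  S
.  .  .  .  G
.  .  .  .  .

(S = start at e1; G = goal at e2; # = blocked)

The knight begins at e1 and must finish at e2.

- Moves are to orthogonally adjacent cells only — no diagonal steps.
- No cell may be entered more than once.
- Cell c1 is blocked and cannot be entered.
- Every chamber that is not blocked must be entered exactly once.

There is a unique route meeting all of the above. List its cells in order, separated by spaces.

Need to visit all 14 open cells exactly once, starting at e1 and ending at e2.
Cell d1 has only two open neighbours (d2 and e1), so the path must pass straight through it: one of those is the cell it's entered from and the other is where it exits.
Route from e1: left to d1, down to d2, 2× left (reaching b2), up to b1, left to a1, 2× down (reaching a3), 4× right (reaching e3), up to e2 — 13 moves in all.
Check: all 14 open cells covered.

e1 d1 d2 c2 b2 b1 a1 a2 a3 b3 c3 d3 e3 e2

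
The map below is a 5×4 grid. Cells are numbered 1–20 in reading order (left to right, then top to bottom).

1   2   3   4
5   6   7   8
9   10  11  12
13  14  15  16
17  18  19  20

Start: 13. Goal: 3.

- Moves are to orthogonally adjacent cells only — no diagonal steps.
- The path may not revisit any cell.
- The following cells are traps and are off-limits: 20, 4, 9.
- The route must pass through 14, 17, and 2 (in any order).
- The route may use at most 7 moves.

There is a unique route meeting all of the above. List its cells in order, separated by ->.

Any route must reach 14, 17, and 2 and still end at 3 within 7 moves, so the order of the required stops is forced.
Route from 13: down 1 to 17, right 1 to 18, up 4 to 2, right 1 to 3 — 7 moves in all.
Check: all required cells visited; 7 ≤ 7 moves.

13 -> 17 -> 18 -> 14 -> 10 -> 6 -> 2 -> 3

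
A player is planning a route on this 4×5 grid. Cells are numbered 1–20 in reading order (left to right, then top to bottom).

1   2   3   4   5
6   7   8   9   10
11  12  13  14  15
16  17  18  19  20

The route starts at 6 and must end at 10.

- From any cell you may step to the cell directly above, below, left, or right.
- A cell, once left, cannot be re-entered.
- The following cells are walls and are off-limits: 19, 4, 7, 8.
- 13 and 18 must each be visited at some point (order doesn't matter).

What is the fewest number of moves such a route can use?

8

Any route passes through 13 and 18 in some order between 6 and 10. Summing Manhattan distances along each leg and taking the cheapest ordering (6 → 18 → 13 → 10) gives a lower bound of 4 + 1 + 3 = 8 moves.
A route of 8 moves achieves this: 6 → 11 → 16 → 17 → 18 → 13 → 14 → 9 → 10.
Since 8 matches the lower bound, it is optimal.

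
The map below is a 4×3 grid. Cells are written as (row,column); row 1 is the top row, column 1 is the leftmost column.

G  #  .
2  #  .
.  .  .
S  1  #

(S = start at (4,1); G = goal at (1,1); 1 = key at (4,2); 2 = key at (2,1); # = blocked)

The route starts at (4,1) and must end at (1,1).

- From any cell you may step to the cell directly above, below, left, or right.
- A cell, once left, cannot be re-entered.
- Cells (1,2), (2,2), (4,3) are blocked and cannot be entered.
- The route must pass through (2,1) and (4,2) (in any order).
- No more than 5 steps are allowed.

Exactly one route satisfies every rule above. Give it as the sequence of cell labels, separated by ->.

The budget equals the shortest possible length, so every move has to be on a shortest route through the required cells.
Route from (4,1): right to (4,2), up to (3,2), left to (3,1), 2× up (reaching (1,1)) — 5 moves in all.
Check: all required cells visited; 5 ≤ 5 moves.

(4,1) -> (4,2) -> (3,2) -> (3,1) -> (2,1) -> (1,1)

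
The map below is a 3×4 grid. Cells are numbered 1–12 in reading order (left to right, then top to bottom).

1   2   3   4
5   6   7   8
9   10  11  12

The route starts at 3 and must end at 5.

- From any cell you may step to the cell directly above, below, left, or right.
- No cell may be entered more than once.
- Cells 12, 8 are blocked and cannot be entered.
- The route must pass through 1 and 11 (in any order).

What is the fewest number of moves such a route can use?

7

Any route passes through 1 and 11 in some order between 3 and 5. Summing Manhattan distances along each leg and taking the cheapest ordering (3 → 11 → 1 → 5) gives a lower bound of 2 + 4 + 1 = 7 moves.
A route of 7 moves achieves this: 3 → 7 → 11 → 10 → 6 → 2 → 1 → 5.
Since 7 matches the lower bound, it is optimal.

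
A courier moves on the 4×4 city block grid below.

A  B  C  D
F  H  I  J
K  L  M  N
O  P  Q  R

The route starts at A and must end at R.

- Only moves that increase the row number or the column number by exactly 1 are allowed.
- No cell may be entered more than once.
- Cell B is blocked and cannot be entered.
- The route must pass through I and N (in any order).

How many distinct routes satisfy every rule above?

2

A right/down-only route from A to R makes exactly 3 down-moves and 3 right-moves in some order.
With no other constraints that would be C(6,3) = 20 routes.
A monotone route can only reach the required cells in the order I, N, so split there and multiply the segment counts (each segment already excludes blocked cells): A→I: 1; I→N: 2; N→R: 1; product = 2.
That gives 2 routes.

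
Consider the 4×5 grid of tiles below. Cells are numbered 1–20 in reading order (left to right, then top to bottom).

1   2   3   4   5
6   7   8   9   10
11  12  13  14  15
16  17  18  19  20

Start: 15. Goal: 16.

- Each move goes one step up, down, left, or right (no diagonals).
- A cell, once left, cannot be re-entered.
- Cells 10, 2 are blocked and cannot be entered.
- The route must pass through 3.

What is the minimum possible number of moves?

9

Any route passes through 3 somewhere between 15 and 16. Summing Manhattan distances along the two legs (15 → 3 → 16) gives a lower bound of 4 + 5 = 9 moves.
A route of 9 moves achieves this: 15 → 14 → 9 → 4 → 3 → 8 → 13 → 18 → 17 → 16.
Since 9 matches the lower bound, it is optimal.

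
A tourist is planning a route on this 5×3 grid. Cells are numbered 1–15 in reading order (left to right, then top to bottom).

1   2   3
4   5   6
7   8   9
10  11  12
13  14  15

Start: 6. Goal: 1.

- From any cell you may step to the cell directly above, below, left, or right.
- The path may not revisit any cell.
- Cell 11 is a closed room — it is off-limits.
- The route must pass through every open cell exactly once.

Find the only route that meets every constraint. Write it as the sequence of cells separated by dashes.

6 - 3 - 2 - 5 - 8 - 9 - 12 - 15 - 14 - 13 - 10 - 7 - 4 - 1

Need to visit all 14 open cells exactly once, starting at 6 and ending at 1.
Route from 6: up 1 to 3, left 1 to 2, down 2 to 8, right 1 to 9, down 2 to 15, left 2 to 13, up 4 to 1 — 13 moves in all.
Check: all 14 open cells covered.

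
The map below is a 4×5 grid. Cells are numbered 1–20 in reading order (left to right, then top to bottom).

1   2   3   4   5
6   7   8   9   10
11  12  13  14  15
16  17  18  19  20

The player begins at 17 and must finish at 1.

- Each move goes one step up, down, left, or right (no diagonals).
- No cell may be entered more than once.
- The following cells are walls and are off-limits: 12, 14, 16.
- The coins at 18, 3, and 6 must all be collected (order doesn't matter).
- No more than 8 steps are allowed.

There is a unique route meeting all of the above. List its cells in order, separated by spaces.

17 18 13 8 3 2 7 6 1

The 8-move cap with required stops at 18, 3, 6 leaves no slack for detours.
Route from 17: right to 18, 3× up (reaching 3), left to 2, down to 7, left to 6, up to 1 — 8 moves in all.
Check: all required cells visited; 8 ≤ 8 moves.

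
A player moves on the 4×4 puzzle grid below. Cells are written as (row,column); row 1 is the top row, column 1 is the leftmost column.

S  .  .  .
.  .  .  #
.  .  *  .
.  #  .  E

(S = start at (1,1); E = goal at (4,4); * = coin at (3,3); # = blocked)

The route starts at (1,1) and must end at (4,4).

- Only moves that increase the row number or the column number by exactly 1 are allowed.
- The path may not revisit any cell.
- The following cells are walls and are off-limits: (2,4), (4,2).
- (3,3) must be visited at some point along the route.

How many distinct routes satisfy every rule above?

12

A right/down-only route from (1,1) to (4,4) makes exactly 3 down-moves and 3 right-moves in some order.
With no other constraints that would be C(6,3) = 20 routes.
Split at (3,3) and multiply the segment counts (each segment already excludes blocked cells): (1,1)→(3,3): 6; (3,3)→(4,4): 2; product = 12.
That gives 12 routes.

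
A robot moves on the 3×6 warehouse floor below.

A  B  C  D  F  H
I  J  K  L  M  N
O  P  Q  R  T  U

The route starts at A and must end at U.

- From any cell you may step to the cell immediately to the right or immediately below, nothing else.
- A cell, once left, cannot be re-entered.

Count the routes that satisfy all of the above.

21

A right/down-only route from A to U makes exactly 2 down-moves and 5 right-moves in some order.
With no other constraints that would be C(7,2) = 21 routes.
That gives 21 routes.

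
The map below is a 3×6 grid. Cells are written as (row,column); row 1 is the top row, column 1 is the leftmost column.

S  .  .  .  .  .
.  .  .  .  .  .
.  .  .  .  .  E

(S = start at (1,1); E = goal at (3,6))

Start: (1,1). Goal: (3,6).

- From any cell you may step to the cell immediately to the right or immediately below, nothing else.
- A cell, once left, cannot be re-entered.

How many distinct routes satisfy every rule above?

A right/down-only route from (1,1) to (3,6) makes exactly 2 down-moves and 5 right-moves in some order.
With no other constraints that would be C(7,2) = 21 routes.
That gives 21 routes.

21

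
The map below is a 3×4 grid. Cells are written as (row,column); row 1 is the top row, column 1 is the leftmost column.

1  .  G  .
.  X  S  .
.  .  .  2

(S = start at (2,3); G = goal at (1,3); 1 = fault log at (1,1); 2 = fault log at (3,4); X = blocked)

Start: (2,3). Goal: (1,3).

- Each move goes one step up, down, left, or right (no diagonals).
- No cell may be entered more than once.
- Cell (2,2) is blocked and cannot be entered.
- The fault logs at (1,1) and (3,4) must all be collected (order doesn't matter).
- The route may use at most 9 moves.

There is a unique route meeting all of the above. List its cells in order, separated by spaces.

Any route must reach (1,1) and (3,4) and still end at (1,3) within 9 moves, so the order of the required stops is forced.
Route from (2,3): right 1 to (2,4), down 1 to (3,4), left 3 to (3,1), up 2 to (1,1), right 2 to (1,3) — 9 moves in all.
Check: all required cells visited; 9 ≤ 9 moves.

(2,3) (2,4) (3,4) (3,3) (3,2) (3,1) (2,1) (1,1) (1,2) (1,3)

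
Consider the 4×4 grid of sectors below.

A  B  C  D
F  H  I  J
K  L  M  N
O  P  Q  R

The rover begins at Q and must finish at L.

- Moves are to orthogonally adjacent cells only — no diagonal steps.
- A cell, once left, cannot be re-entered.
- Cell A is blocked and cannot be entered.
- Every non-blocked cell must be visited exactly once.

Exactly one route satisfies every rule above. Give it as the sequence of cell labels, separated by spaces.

Q R N M I J D C B H F K O P L

Need to visit all 15 open cells exactly once, starting at Q and ending at L.
Route from Q: right 1 to R, up 1 to N, left 1 to M, up 1 to I, right 1 to J, up 1 to D, left 2 to B, down 1 to H, left 1 to F, down 2 to O, right 1 to P, up 1 to L — 14 moves in all.
Check: all 15 open cells covered.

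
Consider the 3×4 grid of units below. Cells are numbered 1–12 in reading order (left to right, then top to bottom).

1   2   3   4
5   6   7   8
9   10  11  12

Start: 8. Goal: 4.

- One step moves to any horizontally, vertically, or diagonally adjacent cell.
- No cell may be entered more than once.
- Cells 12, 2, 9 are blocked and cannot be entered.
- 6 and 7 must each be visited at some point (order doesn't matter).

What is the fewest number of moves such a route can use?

Any route passes through 6 and 7 in some order between 8 and 4. Summing Chebyshev distances along each leg and taking the cheapest ordering (8 → 7 → 6 → 4) gives a lower bound of 1 + 1 + 2 = 4 moves.
A route of 4 moves achieves this: 8 → 3 → 6 → 7 → 4.
Since 4 matches the lower bound, it is optimal.

4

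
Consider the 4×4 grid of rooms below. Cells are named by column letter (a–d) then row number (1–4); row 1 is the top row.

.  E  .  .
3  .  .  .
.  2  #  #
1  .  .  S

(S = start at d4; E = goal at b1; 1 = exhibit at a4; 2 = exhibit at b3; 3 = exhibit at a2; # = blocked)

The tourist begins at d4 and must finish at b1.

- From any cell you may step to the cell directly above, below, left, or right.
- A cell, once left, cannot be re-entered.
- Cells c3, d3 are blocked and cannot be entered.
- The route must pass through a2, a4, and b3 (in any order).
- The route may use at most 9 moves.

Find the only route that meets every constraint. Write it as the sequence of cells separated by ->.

d4 -> c4 -> b4 -> a4 -> a3 -> b3 -> b2 -> a2 -> a1 -> b1

The budget equals the shortest possible length, so every move has to be on a shortest route through the required cells.
Route from d4: left 3 to a4, up 1 to a3, right 1 to b3, up 1 to b2, left 1 to a2, up 1 to a1, right 1 to b1 — 9 moves in all.
Check: all required cells visited; 9 ≤ 9 moves.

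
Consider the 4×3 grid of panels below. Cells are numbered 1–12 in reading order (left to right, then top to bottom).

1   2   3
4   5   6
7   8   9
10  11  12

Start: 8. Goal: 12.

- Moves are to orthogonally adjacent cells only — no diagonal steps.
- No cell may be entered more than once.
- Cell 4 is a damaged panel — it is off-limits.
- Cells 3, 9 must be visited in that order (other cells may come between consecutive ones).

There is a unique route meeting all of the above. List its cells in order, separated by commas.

8, 5, 2, 3, 6, 9, 12

The waypoints must appear in the order 3, 9, with no cell reused.
Route from 8: 2× up (reaching 2), right to 3, 3× down (reaching 12) — 6 moves in all.
Check: order respected (3 at step 3, 9 at step 5).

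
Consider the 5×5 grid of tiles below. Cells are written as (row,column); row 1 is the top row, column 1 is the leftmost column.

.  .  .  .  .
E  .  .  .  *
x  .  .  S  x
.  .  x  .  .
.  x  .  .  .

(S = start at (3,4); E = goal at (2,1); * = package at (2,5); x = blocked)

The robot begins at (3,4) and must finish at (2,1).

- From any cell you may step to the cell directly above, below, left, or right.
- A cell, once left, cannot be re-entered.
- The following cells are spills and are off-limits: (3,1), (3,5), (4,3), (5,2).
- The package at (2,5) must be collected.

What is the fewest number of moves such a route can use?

8

Any route passes through (2,5) somewhere between (3,4) and (2,1). Summing Manhattan distances along the two legs ((3,4) → (2,5) → (2,1)) gives a lower bound of 2 + 4 = 6 moves.
The shortest route satisfying every rule uses 8 moves: (3,4) → (2,4) → (2,5) → (1,5) → (1,4) → (1,3) → (2,3) → (2,2) → (2,1).
The no-revisit rule (legs can't share cells) pushes the minimum above the 6-move bound; an exhaustive check rules out every length from 6 to 7, leaving 8 as the minimum.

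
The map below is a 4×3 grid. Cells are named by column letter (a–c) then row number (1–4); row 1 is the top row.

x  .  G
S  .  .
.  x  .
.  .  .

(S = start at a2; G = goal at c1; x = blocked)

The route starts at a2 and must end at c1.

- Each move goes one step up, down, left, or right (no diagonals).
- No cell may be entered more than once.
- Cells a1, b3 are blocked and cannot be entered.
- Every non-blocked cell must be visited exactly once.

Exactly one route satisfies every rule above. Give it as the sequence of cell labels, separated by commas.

a2, a3, a4, b4, c4, c3, c2, b2, b1, c1

Need to visit all 10 open cells exactly once, starting at a2 and ending at c1.
Cell c3 has only two open neighbours (c2 and c4), so the path must pass straight through it: one of those is the cell it's entered from and the other is where it exits.
Route from a2: 2× down (reaching a4), 2× right (reaching c4), 2× up (reaching c2), left to b2, up to b1, right to c1 — 9 moves in all.
Check: all 10 open cells covered.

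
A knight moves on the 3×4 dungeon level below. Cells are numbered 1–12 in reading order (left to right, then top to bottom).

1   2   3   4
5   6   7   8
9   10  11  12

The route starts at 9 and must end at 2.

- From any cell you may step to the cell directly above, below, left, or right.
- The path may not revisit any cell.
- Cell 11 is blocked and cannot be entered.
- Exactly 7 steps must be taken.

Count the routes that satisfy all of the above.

Need simple routes of exactly 7 moves from 9 to 2 (Manhattan distance 3, so 2 moves are spent on a detour and 2 undoing it).
Enumerating: 9 5 6 7 8 4 3 2 | 9 10 6 7 8 4 3 2.
That gives 2 routes.

2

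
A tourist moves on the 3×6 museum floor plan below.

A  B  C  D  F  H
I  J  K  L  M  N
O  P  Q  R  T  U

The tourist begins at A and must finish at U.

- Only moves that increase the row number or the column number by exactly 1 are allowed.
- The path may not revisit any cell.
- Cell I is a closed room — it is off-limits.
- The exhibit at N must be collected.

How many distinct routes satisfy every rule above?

5

A right/down-only route from A to U makes exactly 2 down-moves and 5 right-moves in some order.
With no other constraints that would be C(7,2) = 21 routes.
Split at N and multiply the segment counts (each segment already excludes blocked cells): A→N: 5; N→U: 1; product = 5.
That gives 5 routes.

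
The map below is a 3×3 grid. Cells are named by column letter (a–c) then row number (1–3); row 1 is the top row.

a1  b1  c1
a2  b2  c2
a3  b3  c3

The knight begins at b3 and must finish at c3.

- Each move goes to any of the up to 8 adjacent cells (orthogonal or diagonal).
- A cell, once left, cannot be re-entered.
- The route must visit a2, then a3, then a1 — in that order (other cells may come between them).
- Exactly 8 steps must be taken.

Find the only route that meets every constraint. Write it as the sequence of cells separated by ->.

The waypoints must appear in the order a2, a3, a1, with no cell reused.
Route from b3: up-left to a2, down to a3, up-right to b2, up-left to a1, 2× right (reaching c1), 2× down (reaching c3) — 8 moves in all.
Check: order respected (a2 at step 1, a3 at step 2, a1 at step 4); 8 moves as required.

b3 -> a2 -> a3 -> b2 -> a1 -> b1 -> c1 -> c2 -> c3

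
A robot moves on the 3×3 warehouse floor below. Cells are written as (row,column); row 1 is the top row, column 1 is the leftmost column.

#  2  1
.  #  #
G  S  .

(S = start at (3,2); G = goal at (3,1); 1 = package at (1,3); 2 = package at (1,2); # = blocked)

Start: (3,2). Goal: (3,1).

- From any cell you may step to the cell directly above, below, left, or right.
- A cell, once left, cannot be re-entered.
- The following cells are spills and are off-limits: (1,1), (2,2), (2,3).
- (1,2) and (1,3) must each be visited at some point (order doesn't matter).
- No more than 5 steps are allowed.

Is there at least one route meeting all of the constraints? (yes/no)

The blocked cells wall (1,3) off from (3,2) completely — no sequence of moves reaches it at all, so no route can satisfy the rules.

no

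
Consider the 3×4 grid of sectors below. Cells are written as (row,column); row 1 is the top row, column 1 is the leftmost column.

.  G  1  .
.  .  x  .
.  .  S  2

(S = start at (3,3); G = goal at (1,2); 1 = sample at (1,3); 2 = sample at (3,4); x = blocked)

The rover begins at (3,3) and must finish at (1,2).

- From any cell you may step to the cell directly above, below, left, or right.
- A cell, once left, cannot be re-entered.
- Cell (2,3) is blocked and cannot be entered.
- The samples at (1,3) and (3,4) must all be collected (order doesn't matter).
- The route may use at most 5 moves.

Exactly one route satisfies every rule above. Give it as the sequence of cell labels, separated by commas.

Any route must reach (1,3) and (3,4) and still end at (1,2) within 5 moves, so the order of the required stops is forced.
Route from (3,3): right 1 to (3,4), up 2 to (1,4), left 2 to (1,2) — 5 moves in all.
Check: all required cells visited; 5 ≤ 5 moves.

(3,3), (3,4), (2,4), (1,4), (1,3), (1,2)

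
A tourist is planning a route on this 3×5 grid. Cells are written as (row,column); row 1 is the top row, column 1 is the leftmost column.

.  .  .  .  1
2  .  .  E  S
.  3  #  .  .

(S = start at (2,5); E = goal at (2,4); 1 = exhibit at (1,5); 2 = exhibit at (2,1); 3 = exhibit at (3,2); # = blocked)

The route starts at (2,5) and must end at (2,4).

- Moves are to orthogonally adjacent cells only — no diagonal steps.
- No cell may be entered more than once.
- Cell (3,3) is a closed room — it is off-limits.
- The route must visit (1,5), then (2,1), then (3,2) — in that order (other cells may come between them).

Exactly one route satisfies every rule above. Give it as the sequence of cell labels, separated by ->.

The waypoints must appear in the order (1,5), (2,1), (3,2), with no cell reused.
Route from (2,5): up 1 to (1,5), left 4 to (1,1), down 2 to (3,1), right 1 to (3,2), up 1 to (2,2), right 2 to (2,4) — 11 moves in all.
Check: order respected (1 at step 1, 2 at step 6, 3 at step 8).

(2,5) -> (1,5) -> (1,4) -> (1,3) -> (1,2) -> (1,1) -> (2,1) -> (3,1) -> (3,2) -> (2,2) -> (2,3) -> (2,4)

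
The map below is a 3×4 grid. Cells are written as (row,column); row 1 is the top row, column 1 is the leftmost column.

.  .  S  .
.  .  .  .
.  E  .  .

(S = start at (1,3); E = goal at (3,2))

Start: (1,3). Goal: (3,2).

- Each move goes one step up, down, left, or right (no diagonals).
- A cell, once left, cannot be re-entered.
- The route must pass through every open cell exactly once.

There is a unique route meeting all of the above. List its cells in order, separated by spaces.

Need to visit all 12 open cells exactly once, starting at (1,3) and ending at (3,2).
Cell (1,1) has only two open neighbours ((2,1) and (1,2)), so the path must pass straight through it: one of those is the cell it's entered from and the other is where it exits.
Route from (1,3): right to (1,4), 2× down (reaching (3,4)), left to (3,3), up to (2,3), left to (2,2), up to (1,2), left to (1,1), 2× down (reaching (3,1)), right to (3,2) — 11 moves in all.
Check: all 12 open cells covered.

(1,3) (1,4) (2,4) (3,4) (3,3) (2,3) (2,2) (1,2) (1,1) (2,1) (3,1) (3,2)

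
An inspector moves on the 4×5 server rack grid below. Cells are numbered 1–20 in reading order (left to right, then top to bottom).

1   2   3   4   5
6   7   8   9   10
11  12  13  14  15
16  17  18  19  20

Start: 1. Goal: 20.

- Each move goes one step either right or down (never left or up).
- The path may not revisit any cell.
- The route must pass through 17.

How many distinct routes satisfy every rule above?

4

A right/down-only route from 1 to 20 makes exactly 3 down-moves and 4 right-moves in some order.
With no other constraints that would be C(7,3) = 35 routes.
Split at 17 and multiply the segment counts: 1→17: 4; 17→20: 1; product = 4.
That gives 4 routes.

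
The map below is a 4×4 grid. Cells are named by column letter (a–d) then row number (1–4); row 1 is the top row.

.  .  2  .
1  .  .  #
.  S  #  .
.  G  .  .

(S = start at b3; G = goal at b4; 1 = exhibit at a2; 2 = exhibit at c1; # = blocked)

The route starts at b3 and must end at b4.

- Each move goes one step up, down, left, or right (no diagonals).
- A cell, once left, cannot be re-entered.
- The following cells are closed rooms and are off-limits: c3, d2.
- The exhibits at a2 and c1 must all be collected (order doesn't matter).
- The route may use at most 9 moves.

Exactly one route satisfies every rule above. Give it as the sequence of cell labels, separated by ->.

The budget equals the shortest possible length, so every move has to be on a shortest route through the required cells.
Route from b3: up 1 to b2, right 1 to c2, up 1 to c1, left 2 to a1, down 3 to a4, right 1 to b4 — 9 moves in all.
Check: all required cells visited; 9 ≤ 9 moves.

b3 -> b2 -> c2 -> c1 -> b1 -> a1 -> a2 -> a3 -> a4 -> b4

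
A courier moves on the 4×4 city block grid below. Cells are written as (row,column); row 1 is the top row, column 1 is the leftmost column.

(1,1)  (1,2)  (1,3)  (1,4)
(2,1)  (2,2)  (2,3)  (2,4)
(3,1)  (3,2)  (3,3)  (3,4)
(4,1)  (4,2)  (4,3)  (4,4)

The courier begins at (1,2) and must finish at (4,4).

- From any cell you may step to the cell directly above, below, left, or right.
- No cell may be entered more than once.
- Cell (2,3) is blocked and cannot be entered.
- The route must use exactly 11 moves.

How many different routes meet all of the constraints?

Need simple routes of exactly 11 moves from (1,2) to (4,4) (Manhattan distance 5, so 3 moves are spent on a detour and 3 undoing it).
Enumerating: (1,2) (1,1) (2,1) (2,2) (3,2) (3,1) (4,1) (4,2) (4,3) (3,3) (3,4) (4,4) | (1,2) (1,3) (1,4) (2,4) (3,4) (3,3) (3,2) (3,1) (4,1) (4,2) (4,3) (4,4).
That gives 2 routes.

2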